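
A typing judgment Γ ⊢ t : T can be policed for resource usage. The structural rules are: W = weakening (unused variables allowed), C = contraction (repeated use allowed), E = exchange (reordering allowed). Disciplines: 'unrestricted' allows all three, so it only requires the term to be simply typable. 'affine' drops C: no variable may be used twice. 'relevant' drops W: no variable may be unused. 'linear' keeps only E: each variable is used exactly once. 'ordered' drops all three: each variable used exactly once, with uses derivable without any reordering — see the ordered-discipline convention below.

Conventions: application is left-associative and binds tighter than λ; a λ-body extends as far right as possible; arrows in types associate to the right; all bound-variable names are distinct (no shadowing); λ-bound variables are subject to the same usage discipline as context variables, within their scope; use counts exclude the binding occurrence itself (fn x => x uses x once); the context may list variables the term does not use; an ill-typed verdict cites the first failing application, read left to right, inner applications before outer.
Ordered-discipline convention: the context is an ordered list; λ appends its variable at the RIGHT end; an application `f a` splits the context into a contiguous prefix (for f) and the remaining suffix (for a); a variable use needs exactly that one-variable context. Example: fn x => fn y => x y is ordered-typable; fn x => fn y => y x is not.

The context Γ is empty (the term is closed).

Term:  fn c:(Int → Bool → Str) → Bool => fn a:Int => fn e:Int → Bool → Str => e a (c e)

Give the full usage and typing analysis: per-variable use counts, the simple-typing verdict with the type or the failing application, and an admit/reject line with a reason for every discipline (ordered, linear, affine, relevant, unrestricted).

counts: c (bound)=1, a (bound)=1, e (bound)=2
order of uses: e, a, c, e
typing: well-typed — term : ((Int → Bool → Str) → Bool) → Int → (Int → Bool → Str) → Str
ordered: ✗ — needs contraction — e ×2
linear: ✗ — needs contraction — e ×2
affine: ✗ — needs contraction — e ×2
relevant: ✓ — none of c, a, e goes unused
unrestricted: ✓ — simply typable at ((Int → Bool → Str) → Bool) → Int → (Int → Bool → Str) → Str; W, C, E all held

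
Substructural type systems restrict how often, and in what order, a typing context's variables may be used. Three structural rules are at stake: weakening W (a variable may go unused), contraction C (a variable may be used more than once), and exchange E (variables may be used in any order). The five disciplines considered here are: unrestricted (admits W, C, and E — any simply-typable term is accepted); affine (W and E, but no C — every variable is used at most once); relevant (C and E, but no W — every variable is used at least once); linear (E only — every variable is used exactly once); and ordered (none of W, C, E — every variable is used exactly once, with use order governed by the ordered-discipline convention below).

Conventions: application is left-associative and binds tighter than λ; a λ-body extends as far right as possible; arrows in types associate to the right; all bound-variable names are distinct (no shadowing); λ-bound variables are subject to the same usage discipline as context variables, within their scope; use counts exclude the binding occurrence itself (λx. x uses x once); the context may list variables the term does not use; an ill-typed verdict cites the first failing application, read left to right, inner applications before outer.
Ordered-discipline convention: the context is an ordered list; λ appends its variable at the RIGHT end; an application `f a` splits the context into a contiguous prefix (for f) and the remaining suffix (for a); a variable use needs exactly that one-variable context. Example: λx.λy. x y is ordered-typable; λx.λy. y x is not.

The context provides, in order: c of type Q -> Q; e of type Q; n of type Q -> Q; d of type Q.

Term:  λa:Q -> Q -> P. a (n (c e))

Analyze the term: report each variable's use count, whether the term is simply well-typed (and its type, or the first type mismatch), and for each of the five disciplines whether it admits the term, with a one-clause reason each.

use counts: c: 1, e: 1, n: 1, d: 0, a [bound]: 1
left-to-right use order: a, n, c, e
typing: well-typed at (Q -> Q -> P) -> Q -> P
ordered: ✗ — needs weakening: d unused
linear: ✗ — needs weakening: d unused
affine: ✓ — none of c, e, n, d, a used more than once
relevant: ✗ — needs weakening: d unused
unrestricted: ✓ — simply typable at (Q -> Q -> P) -> Q -> P; W, C, E all held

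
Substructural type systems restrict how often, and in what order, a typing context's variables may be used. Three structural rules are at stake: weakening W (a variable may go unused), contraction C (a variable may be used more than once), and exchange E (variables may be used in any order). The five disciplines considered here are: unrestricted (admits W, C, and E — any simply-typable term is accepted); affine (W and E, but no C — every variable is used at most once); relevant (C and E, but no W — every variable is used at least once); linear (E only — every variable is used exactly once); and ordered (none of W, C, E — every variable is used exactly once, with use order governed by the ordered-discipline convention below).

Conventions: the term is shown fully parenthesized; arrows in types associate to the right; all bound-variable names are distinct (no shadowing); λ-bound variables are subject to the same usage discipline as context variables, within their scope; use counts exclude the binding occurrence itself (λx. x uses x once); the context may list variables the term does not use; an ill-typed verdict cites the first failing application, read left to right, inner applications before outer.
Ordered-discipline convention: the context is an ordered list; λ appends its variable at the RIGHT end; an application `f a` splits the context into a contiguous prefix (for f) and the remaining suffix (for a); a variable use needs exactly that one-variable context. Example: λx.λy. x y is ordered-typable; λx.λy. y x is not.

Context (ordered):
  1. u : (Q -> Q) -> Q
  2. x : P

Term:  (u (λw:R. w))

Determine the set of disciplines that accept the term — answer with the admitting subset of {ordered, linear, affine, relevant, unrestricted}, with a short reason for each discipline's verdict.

admitted in: none
use counts: u=1; x=0; w (λ-bound)=1
order of uses: u, w
typing: ill-typed: an argument R -> R mismatches the expected Q -> Q
ordered: ✗, fails simple typing
linear: ✗, a type mismatch blocks all five
affine: ✗, the type mismatch rejects it
relevant: ✗, not simply typable
unrestricted: ✗, fails simple typing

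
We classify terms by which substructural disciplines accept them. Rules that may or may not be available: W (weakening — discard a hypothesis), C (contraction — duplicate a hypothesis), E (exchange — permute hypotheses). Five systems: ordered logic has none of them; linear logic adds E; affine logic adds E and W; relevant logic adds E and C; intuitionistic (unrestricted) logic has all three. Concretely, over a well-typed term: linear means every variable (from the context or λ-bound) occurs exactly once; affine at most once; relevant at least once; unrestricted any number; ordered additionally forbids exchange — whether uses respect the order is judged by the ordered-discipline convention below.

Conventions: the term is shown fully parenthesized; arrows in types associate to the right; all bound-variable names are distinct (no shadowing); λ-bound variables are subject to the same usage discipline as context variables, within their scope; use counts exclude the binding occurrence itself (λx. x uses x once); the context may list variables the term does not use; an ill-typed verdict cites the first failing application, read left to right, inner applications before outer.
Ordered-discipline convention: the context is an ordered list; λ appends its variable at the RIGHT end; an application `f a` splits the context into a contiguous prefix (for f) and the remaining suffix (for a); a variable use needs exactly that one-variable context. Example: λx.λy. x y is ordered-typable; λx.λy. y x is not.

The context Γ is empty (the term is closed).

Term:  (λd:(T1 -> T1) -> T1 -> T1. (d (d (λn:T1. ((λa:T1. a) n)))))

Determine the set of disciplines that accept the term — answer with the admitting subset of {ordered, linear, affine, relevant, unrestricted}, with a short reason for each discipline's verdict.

admitted by: relevant, unrestricted
variable uses: d [bound]: 2, n [bound]: 1, a [bound]: 1
use order (left to right): d, d, a, n
typing: well-typed at ((T1 -> T1) -> T1 -> T1) -> T1 -> T1
ordered ✗ (uses contraction: d ×2)
linear ✗ (uses contraction: d ×2)
affine ✗ (uses contraction: d ×2)
relevant ✓ (d, n, a: all used, weakening unneeded)
unrestricted ✓ (well-typed at ((T1 -> T1) -> T1 -> T1) -> T1 -> T1; no restrictions here)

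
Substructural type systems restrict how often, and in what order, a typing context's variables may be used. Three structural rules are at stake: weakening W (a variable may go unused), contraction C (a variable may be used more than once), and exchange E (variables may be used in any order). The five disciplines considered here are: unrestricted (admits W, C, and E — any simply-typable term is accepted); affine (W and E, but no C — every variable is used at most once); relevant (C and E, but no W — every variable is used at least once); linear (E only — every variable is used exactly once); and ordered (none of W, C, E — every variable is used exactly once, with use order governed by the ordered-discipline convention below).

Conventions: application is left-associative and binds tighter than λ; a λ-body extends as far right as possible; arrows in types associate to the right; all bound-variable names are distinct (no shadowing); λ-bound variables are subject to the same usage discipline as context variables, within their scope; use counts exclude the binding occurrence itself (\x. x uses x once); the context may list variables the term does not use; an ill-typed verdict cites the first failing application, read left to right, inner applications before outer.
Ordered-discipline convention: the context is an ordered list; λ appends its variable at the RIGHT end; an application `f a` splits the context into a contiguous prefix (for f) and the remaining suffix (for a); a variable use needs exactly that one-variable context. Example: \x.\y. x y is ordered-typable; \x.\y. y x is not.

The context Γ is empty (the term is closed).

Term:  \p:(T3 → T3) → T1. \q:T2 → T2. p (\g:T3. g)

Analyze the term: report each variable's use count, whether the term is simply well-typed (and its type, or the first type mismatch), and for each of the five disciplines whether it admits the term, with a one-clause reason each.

usage: p (λ-bound)=1; q (λ-bound)=0; g (λ-bound)=1
order of uses: p, g
typing: the term checks, with type ((T3 → T3) → T1) → (T2 → T2) → T1
ordered ✗ (needs weakening: q unused)
linear ✗ (needs weakening: q unused)
affine ✓ (at most one use each (p, q, g))
relevant ✗ (needs weakening: q unused)
unrestricted ✓ (well-typed at ((T3 → T3) → T1) → (T2 → T2) → T1; no restrictions here)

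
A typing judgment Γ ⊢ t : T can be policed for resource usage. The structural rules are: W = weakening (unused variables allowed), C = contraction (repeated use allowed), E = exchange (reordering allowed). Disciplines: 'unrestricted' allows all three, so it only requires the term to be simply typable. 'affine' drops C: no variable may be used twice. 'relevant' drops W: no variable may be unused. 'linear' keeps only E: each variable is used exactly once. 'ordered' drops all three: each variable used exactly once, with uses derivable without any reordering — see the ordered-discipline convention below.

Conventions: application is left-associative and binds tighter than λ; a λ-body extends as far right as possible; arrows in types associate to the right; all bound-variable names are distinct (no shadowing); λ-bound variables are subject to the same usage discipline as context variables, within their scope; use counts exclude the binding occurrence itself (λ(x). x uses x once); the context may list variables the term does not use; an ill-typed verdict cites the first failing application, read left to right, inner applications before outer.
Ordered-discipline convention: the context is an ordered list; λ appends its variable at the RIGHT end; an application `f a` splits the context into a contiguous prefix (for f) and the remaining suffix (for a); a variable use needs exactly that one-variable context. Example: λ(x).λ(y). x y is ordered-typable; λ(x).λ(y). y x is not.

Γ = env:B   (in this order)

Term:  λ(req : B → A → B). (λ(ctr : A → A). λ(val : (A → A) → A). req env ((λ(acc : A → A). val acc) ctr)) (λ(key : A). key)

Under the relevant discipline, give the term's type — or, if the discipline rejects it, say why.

term : (B → A → B) → ((A → A) → A) → B
counts: env: 1×; req [bound]: 1×; ctr [bound]: 1×; val [bound]: 1×; acc [bound]: 1×; key [bound]: 1×
use order (left to right): req, env, val, acc, ctr, key
typing: the term checks, with type (B → A → B) → ((A → A) → A) → B
summary: ordered ✗, linear ✓, affine ✓, relevant ✓, unrestricted ✓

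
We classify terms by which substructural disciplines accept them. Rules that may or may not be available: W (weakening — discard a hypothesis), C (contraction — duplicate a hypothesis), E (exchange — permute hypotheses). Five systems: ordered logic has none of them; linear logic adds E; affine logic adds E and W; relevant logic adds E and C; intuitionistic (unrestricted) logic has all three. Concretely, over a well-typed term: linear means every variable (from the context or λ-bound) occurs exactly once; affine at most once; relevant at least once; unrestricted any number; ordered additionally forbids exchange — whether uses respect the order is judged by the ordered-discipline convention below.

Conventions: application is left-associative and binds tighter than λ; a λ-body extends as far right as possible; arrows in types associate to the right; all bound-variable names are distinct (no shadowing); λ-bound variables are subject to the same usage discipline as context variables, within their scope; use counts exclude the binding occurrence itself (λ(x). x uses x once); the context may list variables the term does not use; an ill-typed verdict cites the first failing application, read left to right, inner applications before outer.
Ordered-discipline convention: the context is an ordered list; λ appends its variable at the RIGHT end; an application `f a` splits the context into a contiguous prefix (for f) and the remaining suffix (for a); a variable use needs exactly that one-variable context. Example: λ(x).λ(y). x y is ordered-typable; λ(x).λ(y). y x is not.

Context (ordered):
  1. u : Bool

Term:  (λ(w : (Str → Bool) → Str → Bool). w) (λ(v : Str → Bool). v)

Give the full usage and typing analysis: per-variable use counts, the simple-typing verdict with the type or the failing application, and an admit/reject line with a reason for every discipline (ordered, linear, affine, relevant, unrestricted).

use counts: u: 0, w (bound): 1, v (bound): 1
order of uses: w, v
typing: the term checks, with type (Str → Bool) → Str → Bool
ordered ✗ (needs weakening: u unused)
linear ✗ (needs weakening: u unused)
affine ✓ (u, w, v: no repeats, contraction unneeded)
relevant ✗ (needs weakening: u unused)
unrestricted ✓ (well-typed at (Str → Bool) → Str → Bool; no restrictions here)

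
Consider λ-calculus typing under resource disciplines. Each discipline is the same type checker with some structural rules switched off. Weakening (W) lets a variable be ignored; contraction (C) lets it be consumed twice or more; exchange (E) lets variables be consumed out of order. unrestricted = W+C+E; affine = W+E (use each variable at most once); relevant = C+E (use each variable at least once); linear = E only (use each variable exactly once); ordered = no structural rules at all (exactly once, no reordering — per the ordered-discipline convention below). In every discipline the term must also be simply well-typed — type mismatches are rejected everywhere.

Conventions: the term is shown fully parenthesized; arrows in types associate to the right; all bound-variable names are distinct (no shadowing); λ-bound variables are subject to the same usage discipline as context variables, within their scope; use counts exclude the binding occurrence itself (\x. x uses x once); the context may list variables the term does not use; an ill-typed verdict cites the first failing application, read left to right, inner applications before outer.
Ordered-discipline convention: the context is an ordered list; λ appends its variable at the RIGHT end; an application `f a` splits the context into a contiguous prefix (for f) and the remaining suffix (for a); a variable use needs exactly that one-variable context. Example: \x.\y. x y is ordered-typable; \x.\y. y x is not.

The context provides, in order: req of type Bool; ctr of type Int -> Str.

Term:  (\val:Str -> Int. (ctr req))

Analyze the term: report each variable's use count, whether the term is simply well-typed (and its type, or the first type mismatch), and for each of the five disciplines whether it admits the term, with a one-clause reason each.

use counts: req ×1, ctr ×1, val [bound] ×0
use order (left to right): ctr, req
typing: ill-typed: an argument Bool mismatches the expected Int
ordered: ✗ — a type mismatch blocks all five
linear: ✗ — the type mismatch rejects it
affine: ✗ — not simply typable
relevant: ✗ — fails simple typing
unrestricted: ✗ — a type mismatch blocks all five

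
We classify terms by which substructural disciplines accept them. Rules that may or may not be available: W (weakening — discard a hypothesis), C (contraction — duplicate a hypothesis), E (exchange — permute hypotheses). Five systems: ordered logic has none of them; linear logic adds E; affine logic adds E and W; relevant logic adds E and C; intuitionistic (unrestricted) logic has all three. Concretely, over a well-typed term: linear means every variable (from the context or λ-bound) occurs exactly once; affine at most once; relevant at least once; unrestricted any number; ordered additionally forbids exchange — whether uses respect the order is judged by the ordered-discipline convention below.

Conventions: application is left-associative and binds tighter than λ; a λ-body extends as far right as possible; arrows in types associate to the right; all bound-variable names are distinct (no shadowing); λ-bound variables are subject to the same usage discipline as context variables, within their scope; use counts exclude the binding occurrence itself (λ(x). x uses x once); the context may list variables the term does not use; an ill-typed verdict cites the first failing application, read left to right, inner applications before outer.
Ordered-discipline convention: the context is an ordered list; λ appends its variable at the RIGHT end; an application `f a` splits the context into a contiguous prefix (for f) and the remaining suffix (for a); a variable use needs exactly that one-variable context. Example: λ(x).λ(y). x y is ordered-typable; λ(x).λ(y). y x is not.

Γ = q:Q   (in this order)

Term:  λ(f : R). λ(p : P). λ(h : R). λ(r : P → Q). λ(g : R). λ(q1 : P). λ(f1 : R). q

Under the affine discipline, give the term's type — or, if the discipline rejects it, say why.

term : R → P → R → (P → Q) → R → P → R → Q
counts: q=1; f (bound)=0; p (bound)=0; h (bound)=0; r (bound)=0; g (bound)=0; q1 (bound)=0; f1 (bound)=0
use order (left to right): q
typing: well-typed — term : R → P → R → (P → Q) → R → P → R → Q
all disciplines: ordered ✗ | linear ✗ | affine ✓ | relevant ✗ | unrestricted ✓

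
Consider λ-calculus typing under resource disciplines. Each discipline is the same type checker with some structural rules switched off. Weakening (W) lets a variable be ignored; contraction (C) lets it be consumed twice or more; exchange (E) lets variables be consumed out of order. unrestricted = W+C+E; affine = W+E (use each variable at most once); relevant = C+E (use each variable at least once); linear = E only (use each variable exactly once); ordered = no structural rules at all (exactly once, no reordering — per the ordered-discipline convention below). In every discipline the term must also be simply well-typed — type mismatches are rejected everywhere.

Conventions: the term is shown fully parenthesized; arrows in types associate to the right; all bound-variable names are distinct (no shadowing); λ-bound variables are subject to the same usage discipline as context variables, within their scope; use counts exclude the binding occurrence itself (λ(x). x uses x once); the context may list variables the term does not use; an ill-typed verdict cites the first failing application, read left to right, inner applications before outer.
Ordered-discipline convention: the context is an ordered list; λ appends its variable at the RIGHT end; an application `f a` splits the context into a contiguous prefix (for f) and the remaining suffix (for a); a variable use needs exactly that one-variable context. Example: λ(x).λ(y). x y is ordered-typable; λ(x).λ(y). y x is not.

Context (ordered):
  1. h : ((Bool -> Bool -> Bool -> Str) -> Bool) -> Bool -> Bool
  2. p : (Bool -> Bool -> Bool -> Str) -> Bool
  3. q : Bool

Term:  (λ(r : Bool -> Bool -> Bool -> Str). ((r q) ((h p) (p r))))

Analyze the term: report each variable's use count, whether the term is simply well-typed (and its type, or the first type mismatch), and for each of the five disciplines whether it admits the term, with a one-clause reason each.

counts: h ×1; p ×2; q ×1; r (λ-bound) ×2
use order (left to right): r, q, h, p, p, r
typing: the term checks, with type (Bool -> Bool -> Bool -> Str) -> Bool -> Str
ordered: ✗ — needs contraction — p ×2, r ×2
linear: ✗ — needs contraction — p ×2, r ×2
affine: ✗ — needs contraction — p ×2, r ×2
relevant: ✓ — every one of h, p, q, r appears
unrestricted: ✓ — typability at (Bool -> Bool -> Bool -> Str) -> Bool -> Str is all that's needed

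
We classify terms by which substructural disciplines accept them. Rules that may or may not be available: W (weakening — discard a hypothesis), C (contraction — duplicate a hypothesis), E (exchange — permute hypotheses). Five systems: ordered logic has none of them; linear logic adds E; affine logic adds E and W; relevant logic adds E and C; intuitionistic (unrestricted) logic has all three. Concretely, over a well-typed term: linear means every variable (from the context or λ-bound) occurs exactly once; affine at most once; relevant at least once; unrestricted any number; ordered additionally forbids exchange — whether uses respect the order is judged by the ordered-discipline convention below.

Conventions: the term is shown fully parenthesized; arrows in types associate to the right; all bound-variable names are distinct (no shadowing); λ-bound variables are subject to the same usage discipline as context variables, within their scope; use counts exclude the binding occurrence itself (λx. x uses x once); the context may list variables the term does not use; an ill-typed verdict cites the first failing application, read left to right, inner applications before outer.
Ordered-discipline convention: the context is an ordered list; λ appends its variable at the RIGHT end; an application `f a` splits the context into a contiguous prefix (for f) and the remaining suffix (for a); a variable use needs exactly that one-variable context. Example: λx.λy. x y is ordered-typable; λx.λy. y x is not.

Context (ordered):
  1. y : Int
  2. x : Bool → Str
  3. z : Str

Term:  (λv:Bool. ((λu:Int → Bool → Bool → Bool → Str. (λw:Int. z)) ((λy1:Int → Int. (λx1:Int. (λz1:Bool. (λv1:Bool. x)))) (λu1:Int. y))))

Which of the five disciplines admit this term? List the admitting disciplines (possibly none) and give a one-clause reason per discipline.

admitted in: affine, unrestricted
counts: y: 1; x: 1; z: 1; v (λ-bound): 0; u (λ-bound): 0; w (λ-bound): 0; y1 (λ-bound): 0; x1 (λ-bound): 0; z1 (λ-bound): 0; v1 (λ-bound): 0; u1 (λ-bound): 0
order of uses: z, x, y
typing: well-typed at Bool → Int → Str
ordered: ✗, needs weakening: v, u, w, y1, x1, z1, v1, u1 unused
linear: ✗, needs weakening: v, u, w, y1, x1, z1, v1, u1 unused
affine: ✓, at most one use each (y, x, z, v, u, w, y1, x1, z1, v1, u1)
relevant: ✗, needs weakening: v, u, w, y1, x1, z1, v1, u1 unused
unrestricted: ✓, typability at Bool → Int → Str is all that's needed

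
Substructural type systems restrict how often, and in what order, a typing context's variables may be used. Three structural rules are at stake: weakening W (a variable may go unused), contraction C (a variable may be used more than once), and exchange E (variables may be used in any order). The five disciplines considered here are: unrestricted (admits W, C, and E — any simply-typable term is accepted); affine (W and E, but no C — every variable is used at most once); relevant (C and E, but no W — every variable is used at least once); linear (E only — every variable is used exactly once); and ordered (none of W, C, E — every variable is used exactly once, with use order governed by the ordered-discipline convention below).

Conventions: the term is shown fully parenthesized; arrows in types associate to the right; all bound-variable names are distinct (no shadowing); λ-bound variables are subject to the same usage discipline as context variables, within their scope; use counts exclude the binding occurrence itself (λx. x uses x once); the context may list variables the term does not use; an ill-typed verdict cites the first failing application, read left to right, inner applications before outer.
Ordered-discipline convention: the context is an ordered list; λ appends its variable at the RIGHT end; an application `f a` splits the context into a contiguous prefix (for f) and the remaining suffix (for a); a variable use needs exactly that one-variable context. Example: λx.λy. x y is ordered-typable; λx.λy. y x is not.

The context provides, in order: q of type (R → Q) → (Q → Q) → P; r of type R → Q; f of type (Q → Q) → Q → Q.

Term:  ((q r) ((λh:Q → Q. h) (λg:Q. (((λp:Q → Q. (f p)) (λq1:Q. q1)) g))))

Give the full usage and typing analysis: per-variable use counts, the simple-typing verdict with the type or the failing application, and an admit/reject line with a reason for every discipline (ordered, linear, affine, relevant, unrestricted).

counts: q ×1, r ×1, f ×1, h (bound) ×1, g (bound) ×1, p (bound) ×1, q1 (bound) ×1
uses in reading order: q, r, h, f, p, q1, g
typing: well-typed at P
ordered ✓ (single-use (q, r, f, h, g, p, q1), ordered derivation ok)
linear ✓ (each of q, r, f, h, g, p, q1 used exactly once)
affine ✓ (no duplicate uses among q, r, f, h, g, p, q1)
relevant ✓ (at least one use each (q, r, f, h, g, p, q1))
unrestricted ✓ (well-typed at P; no restrictions here)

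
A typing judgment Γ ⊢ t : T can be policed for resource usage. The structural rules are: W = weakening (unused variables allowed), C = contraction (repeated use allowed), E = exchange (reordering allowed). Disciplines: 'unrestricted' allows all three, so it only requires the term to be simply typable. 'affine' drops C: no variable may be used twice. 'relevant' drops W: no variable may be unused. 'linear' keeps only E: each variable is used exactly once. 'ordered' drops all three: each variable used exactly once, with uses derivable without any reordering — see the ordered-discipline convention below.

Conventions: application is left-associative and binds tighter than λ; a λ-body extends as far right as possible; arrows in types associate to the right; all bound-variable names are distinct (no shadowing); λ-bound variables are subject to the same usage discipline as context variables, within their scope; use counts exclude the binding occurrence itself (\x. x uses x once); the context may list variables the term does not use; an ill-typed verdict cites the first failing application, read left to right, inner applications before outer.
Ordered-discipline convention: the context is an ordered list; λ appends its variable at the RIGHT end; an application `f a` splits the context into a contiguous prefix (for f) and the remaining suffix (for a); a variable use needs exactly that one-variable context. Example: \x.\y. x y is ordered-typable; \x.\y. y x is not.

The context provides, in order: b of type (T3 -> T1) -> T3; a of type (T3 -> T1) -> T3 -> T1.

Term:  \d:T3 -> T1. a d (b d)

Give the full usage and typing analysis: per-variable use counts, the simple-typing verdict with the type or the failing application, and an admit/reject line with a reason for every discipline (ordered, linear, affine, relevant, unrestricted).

use counts: b ×1, a ×1, d [bound] ×2
left-to-right use order: a, d, b, d
typing: the term checks, with type (T3 -> T1) -> T1
ordered: ✗, repeated use of d ×2
linear: ✗, repeated use of d ×2
affine: ✗, repeated use of d ×2
relevant: ✓, at least one use each (b, a, d)
unrestricted: ✓, typability at (T3 -> T1) -> T1 is all that's needed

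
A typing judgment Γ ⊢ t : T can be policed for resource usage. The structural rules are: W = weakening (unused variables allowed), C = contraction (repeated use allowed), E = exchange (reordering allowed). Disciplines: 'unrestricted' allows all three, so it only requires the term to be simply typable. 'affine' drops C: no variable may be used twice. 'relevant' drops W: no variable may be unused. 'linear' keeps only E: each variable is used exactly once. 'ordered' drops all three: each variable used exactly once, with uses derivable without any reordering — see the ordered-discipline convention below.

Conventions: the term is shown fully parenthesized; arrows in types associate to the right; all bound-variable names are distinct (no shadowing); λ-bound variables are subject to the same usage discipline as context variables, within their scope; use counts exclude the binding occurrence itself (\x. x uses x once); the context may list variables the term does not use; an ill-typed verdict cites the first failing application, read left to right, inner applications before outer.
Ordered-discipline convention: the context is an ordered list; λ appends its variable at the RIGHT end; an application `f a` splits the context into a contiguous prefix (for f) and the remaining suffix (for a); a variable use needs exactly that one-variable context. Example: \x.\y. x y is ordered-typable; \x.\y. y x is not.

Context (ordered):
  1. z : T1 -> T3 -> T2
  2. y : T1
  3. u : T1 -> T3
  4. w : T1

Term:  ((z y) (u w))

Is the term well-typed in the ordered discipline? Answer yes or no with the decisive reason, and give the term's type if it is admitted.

yes — single-use (z, y, u, w), ordered derivation ok; term : T2
usage: z: 1, y: 1, u: 1, w: 1
order of uses: z, y, u, w
typing: well-typed at T2
all disciplines: ordered ✓; linear ✓; affine ✓; relevant ✓; unrestricted ✓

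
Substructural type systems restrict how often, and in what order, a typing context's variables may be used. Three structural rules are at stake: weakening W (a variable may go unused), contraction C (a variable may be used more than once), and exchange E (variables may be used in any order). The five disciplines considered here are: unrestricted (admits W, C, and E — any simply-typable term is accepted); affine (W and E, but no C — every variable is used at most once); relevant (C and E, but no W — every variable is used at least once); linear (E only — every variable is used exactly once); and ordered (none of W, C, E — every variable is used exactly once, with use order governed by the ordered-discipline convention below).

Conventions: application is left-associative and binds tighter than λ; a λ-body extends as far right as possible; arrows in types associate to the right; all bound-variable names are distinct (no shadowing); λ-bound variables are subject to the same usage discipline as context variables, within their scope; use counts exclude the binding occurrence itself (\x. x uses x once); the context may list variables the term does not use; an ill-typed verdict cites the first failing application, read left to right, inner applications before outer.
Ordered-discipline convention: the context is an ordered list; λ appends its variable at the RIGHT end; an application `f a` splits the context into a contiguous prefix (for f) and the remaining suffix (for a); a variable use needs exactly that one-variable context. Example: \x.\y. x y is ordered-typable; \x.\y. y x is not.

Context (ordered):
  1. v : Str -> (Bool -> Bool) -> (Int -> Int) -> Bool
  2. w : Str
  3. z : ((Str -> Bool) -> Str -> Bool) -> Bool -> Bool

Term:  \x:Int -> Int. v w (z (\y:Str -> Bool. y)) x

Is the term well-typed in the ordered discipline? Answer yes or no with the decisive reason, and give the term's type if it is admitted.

yes — one use each (v, w, z, x, y); ordered split holds; term : (Int -> Int) -> Bool
usage: v: 1; w: 1; z: 1; x (bound): 1; y (bound): 1
use order (left to right): v, w, z, y, x
typing: the term checks, with type (Int -> Int) -> Bool
all disciplines: ordered ✓; linear ✓; affine ✓; relevant ✓; unrestricted ✓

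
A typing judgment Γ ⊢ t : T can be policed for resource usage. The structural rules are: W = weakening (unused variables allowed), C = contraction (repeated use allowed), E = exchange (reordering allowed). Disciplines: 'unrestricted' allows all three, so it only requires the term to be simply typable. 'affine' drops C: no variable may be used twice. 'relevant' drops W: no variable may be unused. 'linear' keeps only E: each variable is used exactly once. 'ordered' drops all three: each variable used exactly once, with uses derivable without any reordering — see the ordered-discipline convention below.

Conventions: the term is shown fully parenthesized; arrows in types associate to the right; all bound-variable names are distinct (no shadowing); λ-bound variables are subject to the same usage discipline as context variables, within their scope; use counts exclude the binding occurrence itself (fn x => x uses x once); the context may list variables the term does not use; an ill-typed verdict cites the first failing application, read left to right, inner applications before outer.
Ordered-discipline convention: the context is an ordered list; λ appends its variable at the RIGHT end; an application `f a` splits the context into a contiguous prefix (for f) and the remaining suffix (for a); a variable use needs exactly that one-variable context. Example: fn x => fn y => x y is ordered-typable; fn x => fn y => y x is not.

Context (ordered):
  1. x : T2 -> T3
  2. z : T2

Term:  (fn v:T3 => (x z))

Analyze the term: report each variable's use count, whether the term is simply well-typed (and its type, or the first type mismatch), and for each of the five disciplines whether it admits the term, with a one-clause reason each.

usage: x ×1; z ×1; v (bound) ×0
uses in reading order: x, z
typing: well-typed — term : T3 -> T3
ordered: ✗, v never used (weakening)
linear: ✗, v never used (weakening)
affine: ✓, at most one use each (x, z, v)
relevant: ✗, v never used (weakening)
unrestricted: ✓, well-typed at T3 -> T3; no restrictions here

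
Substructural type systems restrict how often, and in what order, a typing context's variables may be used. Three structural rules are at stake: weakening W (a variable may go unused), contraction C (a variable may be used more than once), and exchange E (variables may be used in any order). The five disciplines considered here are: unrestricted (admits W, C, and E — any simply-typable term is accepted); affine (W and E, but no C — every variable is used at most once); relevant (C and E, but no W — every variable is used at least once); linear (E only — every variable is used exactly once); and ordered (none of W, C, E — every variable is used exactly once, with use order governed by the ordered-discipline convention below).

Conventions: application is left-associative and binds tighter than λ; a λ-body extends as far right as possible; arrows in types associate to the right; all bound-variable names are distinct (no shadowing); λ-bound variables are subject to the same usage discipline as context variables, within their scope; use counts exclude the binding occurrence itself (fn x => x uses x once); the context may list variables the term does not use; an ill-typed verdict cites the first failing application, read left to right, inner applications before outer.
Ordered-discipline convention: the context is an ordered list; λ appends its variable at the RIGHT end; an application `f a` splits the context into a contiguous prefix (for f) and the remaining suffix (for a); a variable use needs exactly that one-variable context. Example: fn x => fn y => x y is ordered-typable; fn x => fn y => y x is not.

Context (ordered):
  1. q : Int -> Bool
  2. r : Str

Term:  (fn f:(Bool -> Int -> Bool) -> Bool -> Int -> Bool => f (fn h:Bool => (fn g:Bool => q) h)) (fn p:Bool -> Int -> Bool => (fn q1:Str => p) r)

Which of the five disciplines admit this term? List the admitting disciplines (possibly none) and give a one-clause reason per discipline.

accepted by: affine, unrestricted
usage: q=1; r=1; f (λ-bound)=1; h (λ-bound)=1; g (λ-bound)=0; p (λ-bound)=1; q1 (λ-bound)=0
uses in reading order: f, q, h, p, r
typing: the term checks, with type Bool -> Int -> Bool
ordered ✗ (needs weakening: g, q1 unused)
linear ✗ (needs weakening: g, q1 unused)
affine ✓ (no duplicate uses among q, r, f, h, g, p, q1)
relevant ✗ (needs weakening: g, q1 unused)
unrestricted ✓ (type-checks (Bool -> Int -> Bool) and nothing is barred)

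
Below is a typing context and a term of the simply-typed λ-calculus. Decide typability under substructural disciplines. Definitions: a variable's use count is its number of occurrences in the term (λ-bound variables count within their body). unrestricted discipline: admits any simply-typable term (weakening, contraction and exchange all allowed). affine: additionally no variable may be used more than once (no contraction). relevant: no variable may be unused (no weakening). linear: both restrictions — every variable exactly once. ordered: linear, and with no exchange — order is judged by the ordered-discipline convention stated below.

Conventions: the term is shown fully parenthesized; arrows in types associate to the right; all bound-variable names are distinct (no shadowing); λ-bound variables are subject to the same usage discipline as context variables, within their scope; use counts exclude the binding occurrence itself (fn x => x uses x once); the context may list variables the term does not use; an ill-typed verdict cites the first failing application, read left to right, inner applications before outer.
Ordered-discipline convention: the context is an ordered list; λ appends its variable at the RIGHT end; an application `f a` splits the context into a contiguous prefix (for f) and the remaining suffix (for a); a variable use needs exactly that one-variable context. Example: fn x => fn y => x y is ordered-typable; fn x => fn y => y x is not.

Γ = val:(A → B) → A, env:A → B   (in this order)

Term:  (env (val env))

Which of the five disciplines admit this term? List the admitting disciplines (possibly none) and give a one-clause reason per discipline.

admitted by: relevant, unrestricted
counts: val: 1; env: 2
use order (left to right): env, val, env
typing: ✓ — B
ordered ✗ (needs contraction — env ×2)
linear ✗ (needs contraction — env ×2)
affine ✗ (needs contraction — env ×2)
relevant ✓ (val, env: all used, weakening unneeded)
unrestricted ✓ (well-typed at B; no restrictions here)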